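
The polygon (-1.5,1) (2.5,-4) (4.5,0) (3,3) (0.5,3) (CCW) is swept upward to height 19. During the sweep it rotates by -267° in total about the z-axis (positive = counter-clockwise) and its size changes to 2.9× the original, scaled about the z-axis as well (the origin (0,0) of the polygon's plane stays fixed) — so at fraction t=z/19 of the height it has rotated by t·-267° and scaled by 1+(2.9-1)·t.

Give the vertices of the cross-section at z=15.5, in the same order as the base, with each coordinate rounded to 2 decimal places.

t = z/height = 15.5/19 = 0.815789
s = 1 + (scale-1)·z/height = 1 + (2.9-1)·15.5/19 = 2.550000
θ = twist·z/height = -267°·15.5/19 = -217.8158° = -3.801603 rad
cos θ = -0.789986, sin θ = 0.613125 (intermediates below are computed at full precision and shown rounded to 5 d.p.)
v1: (-1.5,1) → rotate → (0.57185,-1.70967) → ×s → (1.45823,-4.35967) → (1.46,-4.36)
v2: (2.5,-4) → rotate → (0.47753,4.69276) → ×s → (1.21771,11.96653) → (1.22,11.97)
v3: (4.5,0) → rotate → (-3.55494,2.75906) → ×s → (-9.06509,7.03561) → (-9.07,7.04)
v4: (3,3) → rotate → (-4.20933,-0.53058) → ×s → (-10.73380,-1.35299) → (-10.73,-1.35)
v5: (0.5,3) → rotate → (-2.23437,-2.06340) → ×s → (-5.69764,-5.26166) → (-5.70,-5.26)

Cross-section at z=15.5: (1.46,-4.36) (1.22,11.97) (-9.07,7.04) (-10.73,-1.35) (-5.70,-5.26)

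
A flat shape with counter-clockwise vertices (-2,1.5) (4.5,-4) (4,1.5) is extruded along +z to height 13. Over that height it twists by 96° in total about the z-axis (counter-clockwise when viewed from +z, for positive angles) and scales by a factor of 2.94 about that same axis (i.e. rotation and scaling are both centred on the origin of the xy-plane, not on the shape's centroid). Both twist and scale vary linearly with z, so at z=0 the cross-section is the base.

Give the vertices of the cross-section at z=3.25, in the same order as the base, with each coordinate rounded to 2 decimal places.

t = z/height = 3.25/13 = 0.25
s = 1 + (scale-1)·z/height = 1 + (2.94-1)·3.25/13 = 1.485000
θ = twist·z/height = 96°·3.25/13 = 24.0000° = 0.418879 rad
cos θ = 0.913545, sin θ = 0.406737 (intermediates below are computed at full precision and shown rounded to 5 d.p.)
v1: (-2,1.5) → rotate → (-2.43720,0.55684) → ×s → (-3.61924,0.82691) → (-3.62,0.83)
v2: (4.5,-4) → rotate → (5.73790,-1.82387) → ×s → (8.52078,-2.70844) → (8.52,-2.71)
v3: (4,1.5) → rotate → (3.04408,2.99726) → ×s → (4.52045,4.45094) → (4.52,4.45)

Cross-section at z=3.25: (-3.62,0.83) (8.52,-2.71) (4.52,4.45)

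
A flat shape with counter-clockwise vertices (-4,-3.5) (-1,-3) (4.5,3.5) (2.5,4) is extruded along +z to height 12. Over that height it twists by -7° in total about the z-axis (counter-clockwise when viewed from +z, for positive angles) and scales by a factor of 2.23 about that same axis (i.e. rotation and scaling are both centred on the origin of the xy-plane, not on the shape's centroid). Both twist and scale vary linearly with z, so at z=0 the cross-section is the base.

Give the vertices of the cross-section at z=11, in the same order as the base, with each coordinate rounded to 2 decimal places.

Cross-section at z=11: (-9.29,-6.45) (-2.83,-6.10) (10.35,6.33) (6.24,7.86)

t = z/height = 11/12 = 0.916667
s = 1 + (scale-1)·z/height = 1 + (2.23-1)·11/12 = 2.127500
θ = twist·z/height = -7°·11/12 = -6.4167° = -0.111992 rad
cos θ = 0.993735, sin θ = -0.111758 (intermediates below are computed at full precision and shown rounded to 5 d.p.)
v1: (-4,-3.5) → rotate → (-4.36609,-3.03104) → ×s → (-9.28887,-6.44854) → (-9.29,-6.45)
v2: (-1,-3) → rotate → (-1.32901,-2.86945) → ×s → (-2.82747,-6.10475) → (-2.83,-6.10)
v3: (4.5,3.5) → rotate → (4.86296,2.97516) → ×s → (10.34595,6.32966) → (10.35,6.33)
v4: (2.5,4) → rotate → (2.93137,3.69555) → ×s → (6.23649,7.86228) → (6.24,7.86)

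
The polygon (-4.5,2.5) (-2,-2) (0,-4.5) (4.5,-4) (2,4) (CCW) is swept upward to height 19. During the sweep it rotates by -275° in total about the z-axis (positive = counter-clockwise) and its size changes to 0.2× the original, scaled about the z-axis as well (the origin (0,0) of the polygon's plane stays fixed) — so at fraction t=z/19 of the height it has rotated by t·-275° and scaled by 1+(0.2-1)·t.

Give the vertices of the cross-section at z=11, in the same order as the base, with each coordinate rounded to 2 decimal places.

t = z/height = 11/19 = 0.578947
s = 1 + (scale-1)·z/height = 1 + (0.2-1)·11/19 = 0.536842
θ = twist·z/height = -275°·11/19 = -159.2105° = -2.778748 rad
cos θ = -0.934891, sin θ = -0.354935 (intermediates below are computed at full precision and shown rounded to 5 d.p.)
v1: (-4.5,2.5) → rotate → (5.09435,-0.74002) → ×s → (2.73486,-0.39727) → (2.73,-0.40)
v2: (-2,-2) → rotate → (1.15991,2.57965) → ×s → (0.62269,1.38487) → (0.62,1.38)
v3: (0,-4.5) → rotate → (-1.59721,4.20701) → ×s → (-0.85745,2.25850) → (-0.86,2.26)
v4: (4.5,-4) → rotate → (-5.62675,2.14236) → ×s → (-3.02068,1.15011) → (-3.02,1.15)
v5: (2,4) → rotate → (-0.45004,-4.44943) → ×s → (-0.24160,-2.38864) → (-0.24,-2.39)

Cross-section at z=11: (2.73,-0.40) (0.62,1.38) (-0.86,2.26) (-3.02,1.15) (-0.24,-2.39)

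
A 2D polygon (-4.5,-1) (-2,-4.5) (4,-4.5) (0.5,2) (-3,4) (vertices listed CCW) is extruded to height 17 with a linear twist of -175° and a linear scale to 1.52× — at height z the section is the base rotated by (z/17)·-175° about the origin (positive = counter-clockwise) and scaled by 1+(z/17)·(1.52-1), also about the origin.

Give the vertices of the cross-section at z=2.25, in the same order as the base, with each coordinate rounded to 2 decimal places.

t = z/height = 2.25/17 = 0.132353
s = 1 + (scale-1)·z/height = 1 + (1.52-1)·2.25/17 = 1.068824
θ = twist·z/height = -175°·2.25/17 = -23.1618° = -0.404249 rad
cos θ = 0.919398, sin θ = -0.393328 (intermediates below are computed at full precision and shown rounded to 5 d.p.)
v1: (-4.5,-1) → rotate → (-4.53062,0.85058) → ×s → (-4.84243,0.90912) → (-4.84,0.91)
v2: (-2,-4.5) → rotate → (-3.60877,-3.35063) → ×s → (-3.85714,-3.58124) → (-3.86,-3.58)
v3: (4,-4.5) → rotate → (1.90761,-5.71060) → ×s → (2.03890,-6.10363) → (2.04,-6.10)
v4: (0.5,2) → rotate → (1.24636,1.64213) → ×s → (1.33213,1.75515) → (1.33,1.76)
v5: (-3,4) → rotate → (-1.18488,4.85758) → ×s → (-1.26643,5.19189) → (-1.27,5.19)

Cross-section at z=2.25: (-4.84,0.91) (-3.86,-3.58) (2.04,-6.10) (1.33,1.76) (-1.27,5.19)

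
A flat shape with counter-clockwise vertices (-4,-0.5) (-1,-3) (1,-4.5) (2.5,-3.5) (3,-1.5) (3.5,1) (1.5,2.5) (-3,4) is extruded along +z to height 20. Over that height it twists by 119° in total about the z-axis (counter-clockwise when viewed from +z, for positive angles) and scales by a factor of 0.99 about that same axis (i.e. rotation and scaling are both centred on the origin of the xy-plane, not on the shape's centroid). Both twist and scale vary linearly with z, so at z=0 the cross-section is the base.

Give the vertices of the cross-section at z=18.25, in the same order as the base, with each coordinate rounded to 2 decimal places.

Cross-section at z=18.25: (1.73,-3.60) (3.13,0.01) (3.91,2.36) (2.50,3.45) (0.46,3.29) (-2.04,2.97) (-2.82,0.62) (-2.81,-4.08)

t = z/height = 18.25/20 = 0.9125
s = 1 + (scale-1)·z/height = 1 + (0.99-1)·18.25/20 = 0.990875
θ = twist·z/height = 119°·18.25/20 = 108.5875° = 1.895209 rad
cos θ = -0.318753, sin θ = 0.947838 (intermediates below are computed at full precision and shown rounded to 5 d.p.)
v1: (-4,-0.5) → rotate → (1.74893,-3.63198) → ×s → (1.73297,-3.59883) → (1.73,-3.60)
v2: (-1,-3) → rotate → (3.16227,0.00842) → ×s → (3.13341,0.00834) → (3.13,0.01)
v3: (1,-4.5) → rotate → (3.94652,2.38222) → ×s → (3.91051,2.36049) → (3.91,2.36)
v4: (2.5,-3.5) → rotate → (2.52055,3.48523) → ×s → (2.49755,3.45343) → (2.50,3.45)
v5: (3,-1.5) → rotate → (0.46550,3.32164) → ×s → (0.46125,3.29133) → (0.46,3.29)
v6: (3.5,1) → rotate → (-2.06347,2.99868) → ×s → (-2.04464,2.97132) → (-2.04,2.97)
v7: (1.5,2.5) → rotate → (-2.84772,0.62488) → ×s → (-2.82174,0.61917) → (-2.82,0.62)
v8: (-3,4) → rotate → (-2.83509,-4.11852) → ×s → (-2.80922,-4.08094) → (-2.81,-4.08)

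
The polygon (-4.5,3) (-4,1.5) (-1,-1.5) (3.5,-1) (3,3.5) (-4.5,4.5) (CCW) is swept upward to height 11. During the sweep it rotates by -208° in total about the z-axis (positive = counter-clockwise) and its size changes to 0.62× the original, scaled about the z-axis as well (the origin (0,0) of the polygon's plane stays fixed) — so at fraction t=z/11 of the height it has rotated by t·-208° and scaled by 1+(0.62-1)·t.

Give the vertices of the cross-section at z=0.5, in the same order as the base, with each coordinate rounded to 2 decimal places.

t = z/height = 0.5/11 = 0.0454545
s = 1 + (scale-1)·z/height = 1 + (0.62-1)·0.5/11 = 0.982727
θ = twist·z/height = -208°·0.5/11 = -9.4545° = -0.165013 rad
cos θ = 0.986416, sin θ = -0.164265 (intermediates below are computed at full precision and shown rounded to 5 d.p.)
v1: (-4.5,3) → rotate → (-3.94608,3.69844) → ×s → (-3.87792,3.63456) → (-3.88,3.63)
v2: (-4,1.5) → rotate → (-3.69927,2.13668) → ×s → (-3.63537,2.09978) → (-3.64,2.10)
v3: (-1,-1.5) → rotate → (-1.23281,-1.31536) → ×s → (-1.21152,-1.29264) → (-1.21,-1.29)
v4: (3.5,-1) → rotate → (3.28819,-1.56134) → ×s → (3.23140,-1.53438) → (3.23,-1.53)
v5: (3,3.5) → rotate → (3.53418,2.95966) → ×s → (3.47313,2.90854) → (3.47,2.91)
v6: (-4.5,4.5) → rotate → (-3.69968,5.17807) → ×s → (-3.63578,5.08863) → (-3.64,5.09)

Cross-section at z=0.5: (-3.88,3.63) (-3.64,2.10) (-1.21,-1.29) (3.23,-1.53) (3.47,2.91) (-3.64,5.09)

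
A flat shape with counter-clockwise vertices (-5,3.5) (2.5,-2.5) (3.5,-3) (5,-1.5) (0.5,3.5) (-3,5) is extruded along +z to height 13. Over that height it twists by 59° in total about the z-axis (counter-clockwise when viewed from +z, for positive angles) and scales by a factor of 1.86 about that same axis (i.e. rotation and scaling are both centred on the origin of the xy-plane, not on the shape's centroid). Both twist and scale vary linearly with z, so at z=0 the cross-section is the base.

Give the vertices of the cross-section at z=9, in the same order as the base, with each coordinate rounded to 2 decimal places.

t = z/height = 9/13 = 0.692308
s = 1 + (scale-1)·z/height = 1 + (1.86-1)·9/13 = 1.595385
θ = twist·z/height = 59°·9/13 = 40.8462° = 0.712900 rad
cos θ = 0.756468, sin θ = 0.654030 (intermediates below are computed at full precision and shown rounded to 5 d.p.)
v1: (-5,3.5) → rotate → (-6.07145,-0.62251) → ×s → (-9.68629,-0.99314) → (-9.69,-0.99)
v2: (2.5,-2.5) → rotate → (3.52625,-0.25610) → ×s → (5.62572,-0.40857) → (5.63,-0.41)
v3: (3.5,-3) → rotate → (4.60973,0.01970) → ×s → (7.35429,0.03143) → (7.35,0.03)
v4: (5,-1.5) → rotate → (4.76339,2.13545) → ×s → (7.59944,3.40686) → (7.60,3.41)
v5: (0.5,3.5) → rotate → (-1.91087,2.97465) → ×s → (-3.04857,4.74572) → (-3.05,4.75)
v6: (-3,5) → rotate → (-5.53956,1.82025) → ×s → (-8.83772,2.90400) → (-8.84,2.90)

Cross-section at z=9: (-9.69,-0.99) (5.63,-0.41) (7.35,0.03) (7.60,3.41) (-3.05,4.75) (-8.84,2.90)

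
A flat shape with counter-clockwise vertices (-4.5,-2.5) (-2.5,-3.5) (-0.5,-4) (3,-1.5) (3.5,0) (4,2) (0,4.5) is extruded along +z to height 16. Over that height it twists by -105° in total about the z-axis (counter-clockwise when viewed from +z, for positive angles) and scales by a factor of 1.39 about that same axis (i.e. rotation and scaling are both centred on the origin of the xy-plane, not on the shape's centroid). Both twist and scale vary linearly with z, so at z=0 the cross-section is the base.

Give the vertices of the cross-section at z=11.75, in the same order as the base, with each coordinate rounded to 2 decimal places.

t = z/height = 11.75/16 = 0.734375
s = 1 + (scale-1)·z/height = 1 + (1.39-1)·11.75/16 = 1.286406
θ = twist·z/height = -105°·11.75/16 = -77.1094° = -1.345812 rad
cos θ = 0.223091, sin θ = -0.974798 (intermediates below are computed at full precision and shown rounded to 5 d.p.)
v1: (-4.5,-2.5) → rotate → (-3.44090,3.82886) → ×s → (-4.42640,4.92547) → (-4.43,4.93)
v2: (-2.5,-3.5) → rotate → (-3.96952,1.65618) → ×s → (-5.10641,2.13052) → (-5.11,2.13)
v3: (-0.5,-4) → rotate → (-4.01074,-0.40496) → ×s → (-5.15944,-0.52095) → (-5.16,-0.52)
v4: (3,-1.5) → rotate → (-0.79292,-3.25903) → ×s → (-1.02002,-4.19244) → (-1.02,-4.19)
v5: (3.5,0) → rotate → (0.78082,-3.41179) → ×s → (1.00445,-4.38895) → (1.00,-4.39)
v6: (4,2) → rotate → (2.84196,-3.45301) → ×s → (3.65591,-4.44197) → (3.66,-4.44)
v7: (0,4.5) → rotate → (4.38659,1.00391) → ×s → (5.64294,1.29143) → (5.64,1.29)

Cross-section at z=11.75: (-4.43,4.93) (-5.11,2.13) (-5.16,-0.52) (-1.02,-4.19) (1.00,-4.39) (3.66,-4.44) (5.64,1.29)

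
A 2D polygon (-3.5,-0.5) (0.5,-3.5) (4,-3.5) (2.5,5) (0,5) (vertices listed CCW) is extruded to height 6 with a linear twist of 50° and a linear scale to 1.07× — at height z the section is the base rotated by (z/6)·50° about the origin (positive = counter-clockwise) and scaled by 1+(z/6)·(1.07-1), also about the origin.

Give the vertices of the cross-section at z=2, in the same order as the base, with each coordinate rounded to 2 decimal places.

t = z/height = 2/6 = 0.333333
s = 1 + (scale-1)·z/height = 1 + (1.07-1)·2/6 = 1.023333
θ = twist·z/height = 50°·2/6 = 16.6667° = 0.290888 rad
cos θ = 0.957990, sin θ = 0.286803 (intermediates below are computed at full precision and shown rounded to 5 d.p.)
v1: (-3.5,-0.5) → rotate → (-3.20956,-1.48281) → ×s → (-3.28445,-1.51740) → (-3.28,-1.52)
v2: (0.5,-3.5) → rotate → (1.48281,-3.20956) → ×s → (1.51740,-3.28445) → (1.52,-3.28)
v3: (4,-3.5) → rotate → (4.83577,-2.20575) → ×s → (4.94860,-2.25722) → (4.95,-2.26)
v4: (2.5,5) → rotate → (0.96096,5.50696) → ×s → (0.98338,5.63545) → (0.98,5.64)
v5: (0,5) → rotate → (-1.43402,4.78995) → ×s → (-1.46748,4.90171) → (-1.47,4.90)

Cross-section at z=2: (-3.28,-1.52) (1.52,-3.28) (4.95,-2.26) (0.98,5.64) (-1.47,4.90)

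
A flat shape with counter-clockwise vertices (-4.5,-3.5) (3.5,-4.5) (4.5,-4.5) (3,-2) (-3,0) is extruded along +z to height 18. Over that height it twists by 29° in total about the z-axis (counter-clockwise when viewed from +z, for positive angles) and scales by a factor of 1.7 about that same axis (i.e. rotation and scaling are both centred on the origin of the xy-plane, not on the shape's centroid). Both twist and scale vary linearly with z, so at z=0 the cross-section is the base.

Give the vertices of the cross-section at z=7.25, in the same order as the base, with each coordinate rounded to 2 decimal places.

Cross-section at z=7.25: (-4.74,-5.56) (5.56,-4.74) (6.82,-4.48) (4.29,-1.73) (-3.77,-0.78)

t = z/height = 7.25/18 = 0.402778
s = 1 + (scale-1)·z/height = 1 + (1.7-1)·7.25/18 = 1.281944
θ = twist·z/height = 29°·7.25/18 = 11.6806° = 0.203864 rad
cos θ = 0.979292, sin θ = 0.202455 (intermediates below are computed at full precision and shown rounded to 5 d.p.)
v1: (-4.5,-3.5) → rotate → (-3.69822,-4.33857) → ×s → (-4.74091,-5.56180) → (-4.74,-5.56)
v2: (3.5,-4.5) → rotate → (4.33857,-3.69822) → ×s → (5.56180,-4.74091) → (5.56,-4.74)
v3: (4.5,-4.5) → rotate → (5.31786,-3.49576) → ×s → (6.81720,-4.48138) → (6.82,-4.48)
v4: (3,-2) → rotate → (3.34278,-1.35122) → ×s → (4.28526,-1.73219) → (4.29,-1.73)
v5: (-3,0) → rotate → (-2.93787,-0.60736) → ×s → (-3.76619,-0.77861) → (-3.77,-0.78)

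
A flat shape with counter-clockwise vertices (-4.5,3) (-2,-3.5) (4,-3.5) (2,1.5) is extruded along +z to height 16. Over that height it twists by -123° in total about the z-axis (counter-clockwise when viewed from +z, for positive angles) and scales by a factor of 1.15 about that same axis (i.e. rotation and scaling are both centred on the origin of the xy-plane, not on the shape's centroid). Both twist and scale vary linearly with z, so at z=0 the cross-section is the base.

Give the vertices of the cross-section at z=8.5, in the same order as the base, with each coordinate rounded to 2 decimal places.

t = z/height = 8.5/16 = 0.53125
s = 1 + (scale-1)·z/height = 1 + (1.15-1)·8.5/16 = 1.079688
θ = twist·z/height = -123°·8.5/16 = -65.3438° = -1.140464 rad
cos θ = 0.417173, sin θ = -0.908827 (intermediates below are computed at full precision and shown rounded to 5 d.p.)
v1: (-4.5,3) → rotate → (0.84920,5.34124) → ×s → (0.91687,5.76687) → (0.92,5.77)
v2: (-2,-3.5) → rotate → (-4.01524,0.35755) → ×s → (-4.33521,0.38604) → (-4.34,0.39)
v3: (4,-3.5) → rotate → (-1.51220,-5.09541) → ×s → (-1.63271,-5.50146) → (-1.63,-5.50)
v4: (2,1.5) → rotate → (2.19759,-1.19189) → ×s → (2.37271,-1.28687) → (2.37,-1.29)

Cross-section at z=8.5: (0.92,5.77) (-4.34,0.39) (-1.63,-5.50) (2.37,-1.29)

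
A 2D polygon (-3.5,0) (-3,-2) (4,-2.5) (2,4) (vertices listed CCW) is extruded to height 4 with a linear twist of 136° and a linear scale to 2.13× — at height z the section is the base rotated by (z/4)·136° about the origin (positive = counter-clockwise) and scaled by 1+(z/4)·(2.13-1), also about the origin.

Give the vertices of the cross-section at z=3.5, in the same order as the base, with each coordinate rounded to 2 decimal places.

Cross-section at z=3.5: (3.37,-6.09) (6.37,-3.29) (0.49,9.37) (-8.89,-0.38)

t = z/height = 3.5/4 = 0.875
s = 1 + (scale-1)·z/height = 1 + (2.13-1)·3.5/4 = 1.988750
θ = twist·z/height = 136°·3.5/4 = 119.0000° = 2.076942 rad
cos θ = -0.484810, sin θ = 0.874620 (intermediates below are computed at full precision and shown rounded to 5 d.p.)
v1: (-3.5,0) → rotate → (1.69683,-3.06117) → ×s → (3.37458,-6.08790) → (3.37,-6.09)
v2: (-3,-2) → rotate → (3.20367,-1.65424) → ×s → (6.37130,-3.28987) → (6.37,-3.29)
v3: (4,-2.5) → rotate → (0.24731,4.71050) → ×s → (0.49184,9.36801) → (0.49,9.37)
v4: (2,4) → rotate → (-4.46810,-0.19000) → ×s → (-8.88593,-0.37786) → (-8.89,-0.38)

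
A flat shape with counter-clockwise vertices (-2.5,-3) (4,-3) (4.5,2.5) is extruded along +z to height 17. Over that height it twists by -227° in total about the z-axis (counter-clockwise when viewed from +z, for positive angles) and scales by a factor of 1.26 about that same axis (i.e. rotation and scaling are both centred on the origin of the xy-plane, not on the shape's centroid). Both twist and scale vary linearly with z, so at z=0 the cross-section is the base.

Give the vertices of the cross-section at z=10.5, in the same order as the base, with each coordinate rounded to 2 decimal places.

t = z/height = 10.5/17 = 0.617647
s = 1 + (scale-1)·z/height = 1 + (1.26-1)·10.5/17 = 1.160588
θ = twist·z/height = -227°·10.5/17 = -140.2059° = -2.447054 rad
cos θ = -0.768349, sin θ = -0.640031 (intermediates below are computed at full precision and shown rounded to 5 d.p.)
v1: (-2.5,-3) → rotate → (0.00078,3.90512) → ×s → (0.00091,4.53224) → (0.00,4.53)
v2: (4,-3) → rotate → (-4.99349,-0.25508) → ×s → (-5.79539,-0.29604) → (-5.80,-0.30)
v3: (4.5,2.5) → rotate → (-1.85749,-4.80101) → ×s → (-2.15579,-5.57200) → (-2.16,-5.57)

Cross-section at z=10.5: (0.00,4.53) (-5.80,-0.30) (-2.16,-5.57)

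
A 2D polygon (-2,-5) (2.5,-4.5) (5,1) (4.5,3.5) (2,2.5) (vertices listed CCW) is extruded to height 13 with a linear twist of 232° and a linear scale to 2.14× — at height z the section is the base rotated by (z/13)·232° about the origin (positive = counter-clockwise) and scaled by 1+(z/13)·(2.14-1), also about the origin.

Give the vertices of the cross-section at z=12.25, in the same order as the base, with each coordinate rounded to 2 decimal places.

t = z/height = 12.25/13 = 0.942308
s = 1 + (scale-1)·z/height = 1 + (2.14-1)·12.25/13 = 2.074231
θ = twist·z/height = 232°·12.25/13 = 218.6154° = 3.815558 rad
cos θ = -0.781353, sin θ = -0.624089 (intermediates below are computed at full precision and shown rounded to 5 d.p.)
v1: (-2,-5) → rotate → (-1.55774,5.15494) → ×s → (-3.23111,10.69254) → (-3.23,10.69)
v2: (2.5,-4.5) → rotate → (-4.76178,1.95586) → ×s → (-9.87704,4.05691) → (-9.88,4.06)
v3: (5,1) → rotate → (-3.28268,-3.90180) → ×s → (-6.80903,-8.09323) → (-6.81,-8.09)
v4: (4.5,3.5) → rotate → (-1.33178,-5.54314) → ×s → (-2.76241,-11.49775) → (-2.76,-11.50)
v5: (2,2.5) → rotate → (-0.00248,-3.20156) → ×s → (-0.00515,-6.64078) → (-0.01,-6.64)

Cross-section at z=12.25: (-3.23,10.69) (-9.88,4.06) (-6.81,-8.09) (-2.76,-11.50) (-0.01,-6.64)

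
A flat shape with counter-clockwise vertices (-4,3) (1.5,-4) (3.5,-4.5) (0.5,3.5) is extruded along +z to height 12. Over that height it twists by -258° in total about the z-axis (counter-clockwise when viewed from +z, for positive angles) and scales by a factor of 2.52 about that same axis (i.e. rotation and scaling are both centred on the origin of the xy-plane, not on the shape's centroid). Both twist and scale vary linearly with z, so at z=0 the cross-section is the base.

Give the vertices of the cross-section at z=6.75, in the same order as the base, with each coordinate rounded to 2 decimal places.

t = z/height = 6.75/12 = 0.5625
s = 1 + (scale-1)·z/height = 1 + (2.52-1)·6.75/12 = 1.855000
θ = twist·z/height = -258°·6.75/12 = -145.1250° = -2.532909 rad
cos θ = -0.820401, sin θ = -0.571788 (intermediates below are computed at full precision and shown rounded to 5 d.p.)
v1: (-4,3) → rotate → (4.99697,-0.17405) → ×s → (9.26938,-0.32287) → (9.27,-0.32)
v2: (1.5,-4) → rotate → (-3.51775,2.42392) → ×s → (-6.52543,4.49638) → (-6.53,4.50)
v3: (3.5,-4.5) → rotate → (-5.44445,1.69055) → ×s → (-10.09946,3.13597) → (-10.10,3.14)
v4: (0.5,3.5) → rotate → (1.59106,-3.15730) → ×s → (2.95141,-5.85679) → (2.95,-5.86)

Cross-section at z=6.75: (9.27,-0.32) (-6.53,4.50) (-10.10,3.14) (2.95,-5.86)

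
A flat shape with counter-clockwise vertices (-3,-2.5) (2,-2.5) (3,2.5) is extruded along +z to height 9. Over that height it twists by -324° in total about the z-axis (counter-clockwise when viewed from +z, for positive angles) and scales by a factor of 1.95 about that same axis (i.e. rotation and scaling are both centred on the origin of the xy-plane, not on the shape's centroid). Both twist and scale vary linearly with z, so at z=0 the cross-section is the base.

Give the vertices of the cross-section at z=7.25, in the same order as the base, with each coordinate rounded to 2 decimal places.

t = z/height = 7.25/9 = 0.805556
s = 1 + (scale-1)·z/height = 1 + (1.95-1)·7.25/9 = 1.765278
θ = twist·z/height = -324°·7.25/9 = -261.0000° = -4.555309 rad
cos θ = -0.156434, sin θ = 0.987688 (intermediates below are computed at full precision and shown rounded to 5 d.p.)
v1: (-3,-2.5) → rotate → (2.93852,-2.57198) → ×s → (5.18731,-4.54026) → (5.19,-4.54)
v2: (2,-2.5) → rotate → (2.15635,2.36646) → ×s → (3.80656,4.17746) → (3.81,4.18)
v3: (3,2.5) → rotate → (-2.93852,2.57198) → ×s → (-5.18731,4.54026) → (-5.19,4.54)

Cross-section at z=7.25: (5.19,-4.54) (3.81,4.18) (-5.19,4.54)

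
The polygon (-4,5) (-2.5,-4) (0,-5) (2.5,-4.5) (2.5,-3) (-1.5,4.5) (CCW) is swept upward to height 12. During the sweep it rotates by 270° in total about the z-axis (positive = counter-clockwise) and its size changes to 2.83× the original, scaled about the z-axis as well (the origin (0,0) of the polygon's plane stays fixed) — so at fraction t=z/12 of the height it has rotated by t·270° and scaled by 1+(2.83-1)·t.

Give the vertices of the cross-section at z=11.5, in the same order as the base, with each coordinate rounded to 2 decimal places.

Cross-section at z=11.5: (15.65,8.12) (-9.46,8.90) (-13.50,2.69) (-13.50,-4.33) (-9.45,-5.14) (12.96,1.63)

t = z/height = 11.5/12 = 0.958333
s = 1 + (scale-1)·z/height = 1 + (2.83-1)·11.5/12 = 2.753750
θ = twist·z/height = 270°·11.5/12 = 258.7500° = 4.516039 rad
cos θ = -0.195090, sin θ = -0.980785 (intermediates below are computed at full precision and shown rounded to 5 d.p.)
v1: (-4,5) → rotate → (5.68429,2.94769) → ×s → (15.65311,8.11720) → (15.65,8.12)
v2: (-2.5,-4) → rotate → (-3.43542,3.23232) → ×s → (-9.46027,8.90101) → (-9.46,8.90)
v3: (0,-5) → rotate → (-4.90393,0.97545) → ×s → (-13.50419,2.68615) → (-13.50,2.69)
v4: (2.5,-4.5) → rotate → (-4.90126,-1.57406) → ×s → (-13.49684,-4.33456) → (-13.50,-4.33)
v5: (2.5,-3) → rotate → (-3.43008,-1.86669) → ×s → (-9.44559,-5.14040) → (-9.45,-5.14)
v6: (-1.5,4.5) → rotate → (4.70617,0.59327) → ×s → (12.95961,1.63372) → (12.96,1.63)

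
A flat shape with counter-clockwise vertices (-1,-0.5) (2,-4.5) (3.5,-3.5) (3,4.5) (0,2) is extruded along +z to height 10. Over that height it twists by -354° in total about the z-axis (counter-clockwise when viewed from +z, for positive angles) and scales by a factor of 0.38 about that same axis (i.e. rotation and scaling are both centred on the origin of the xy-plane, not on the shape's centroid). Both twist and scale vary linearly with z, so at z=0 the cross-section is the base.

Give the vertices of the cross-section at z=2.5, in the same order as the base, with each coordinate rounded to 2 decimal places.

Cross-section at z=2.5: (-0.44,0.83) (-3.76,-1.79) (-2.88,-3.03) (3.87,-2.43) (1.69,0.04)

t = z/height = 2.5/10 = 0.25
s = 1 + (scale-1)·z/height = 1 + (0.38-1)·2.5/10 = 0.845000
θ = twist·z/height = -354°·2.5/10 = -88.5000° = -1.544616 rad
cos θ = 0.026177, sin θ = -0.999657 (intermediates below are computed at full precision and shown rounded to 5 d.p.)
v1: (-1,-0.5) → rotate → (-0.52601,0.98657) → ×s → (-0.44447,0.83365) → (-0.44,0.83)
v2: (2,-4.5) → rotate → (-4.44610,-2.11711) → ×s → (-3.75696,-1.78896) → (-3.76,-1.79)
v3: (3.5,-3.5) → rotate → (-3.40718,-3.59042) → ×s → (-2.87907,-3.03390) → (-2.88,-3.03)
v4: (3,4.5) → rotate → (4.57699,-2.88118) → ×s → (3.86756,-2.43459) → (3.87,-2.43)
v5: (0,2) → rotate → (1.99931,0.05235) → ×s → (1.68942,0.04424) → (1.69,0.04)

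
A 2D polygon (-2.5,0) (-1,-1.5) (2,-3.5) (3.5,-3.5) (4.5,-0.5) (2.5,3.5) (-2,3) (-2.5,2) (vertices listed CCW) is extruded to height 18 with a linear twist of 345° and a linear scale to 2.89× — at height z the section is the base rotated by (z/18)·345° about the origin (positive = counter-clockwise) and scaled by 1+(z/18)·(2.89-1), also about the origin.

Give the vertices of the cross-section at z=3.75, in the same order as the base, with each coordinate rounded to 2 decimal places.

t = z/height = 3.75/18 = 0.208333
s = 1 + (scale-1)·z/height = 1 + (2.89-1)·3.75/18 = 1.393750
θ = twist·z/height = 345°·3.75/18 = 71.8750° = 1.254455 rad
cos θ = 0.311091, sin θ = 0.950380 (intermediates below are computed at full precision and shown rounded to 5 d.p.)
v1: (-2.5,0) → rotate → (-0.77773,-2.37595) → ×s → (-1.08396,-3.31148) → (-1.08,-3.31)
v2: (-1,-1.5) → rotate → (1.11448,-1.41702) → ×s → (1.55331,-1.97497) → (1.55,-1.97)
v3: (2,-3.5) → rotate → (3.94851,0.81194) → ×s → (5.50324,1.13164) → (5.50,1.13)
v4: (3.5,-3.5) → rotate → (4.41515,2.23751) → ×s → (6.15361,3.11853) → (6.15,3.12)
v5: (4.5,-0.5) → rotate → (1.87510,4.12116) → ×s → (2.61342,5.74387) → (2.61,5.74)
v6: (2.5,3.5) → rotate → (-2.54860,3.46477) → ×s → (-3.55211,4.82902) → (-3.55,4.83)
v7: (-2,3) → rotate → (-3.47332,-0.96749) → ×s → (-4.84094,-1.34843) → (-4.84,-1.35)
v8: (-2.5,2) → rotate → (-2.67849,-1.75377) → ×s → (-3.73314,-2.44431) → (-3.73,-2.44)

Cross-section at z=3.75: (-1.08,-3.31) (1.55,-1.97) (5.50,1.13) (6.15,3.12) (2.61,5.74) (-3.55,4.83) (-4.84,-1.35) (-3.73,-2.44)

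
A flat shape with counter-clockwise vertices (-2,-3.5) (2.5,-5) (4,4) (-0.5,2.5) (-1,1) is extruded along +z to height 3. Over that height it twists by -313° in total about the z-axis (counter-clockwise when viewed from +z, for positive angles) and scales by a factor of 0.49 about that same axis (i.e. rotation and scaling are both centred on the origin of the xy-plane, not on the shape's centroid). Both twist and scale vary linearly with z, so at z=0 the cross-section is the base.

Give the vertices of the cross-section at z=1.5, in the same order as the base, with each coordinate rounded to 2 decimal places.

t = z/height = 1.5/3 = 0.5
s = 1 + (scale-1)·z/height = 1 + (0.49-1)·1.5/3 = 0.745000
θ = twist·z/height = -313°·1.5/3 = -156.5000° = -2.731440 rad
cos θ = -0.917060, sin θ = -0.398749 (intermediates below are computed at full precision and shown rounded to 5 d.p.)
v1: (-2,-3.5) → rotate → (0.43850,4.00721) → ×s → (0.32668,2.98537) → (0.33,2.99)
v2: (2.5,-5) → rotate → (-4.28640,3.58843) → ×s → (-3.19336,2.67338) → (-3.19,2.67)
v3: (4,4) → rotate → (-2.07324,-5.26324) → ×s → (-1.54457,-3.92111) → (-1.54,-3.92)
v4: (-0.5,2.5) → rotate → (1.45540,-2.09328) → ×s → (1.08428,-1.55949) → (1.08,-1.56)
v5: (-1,1) → rotate → (1.31581,-0.51831) → ×s → (0.98028,-0.38614) → (0.98,-0.39)

Cross-section at z=1.5: (0.33,2.99) (-3.19,2.67) (-1.54,-3.92) (1.08,-1.56) (0.98,-0.39)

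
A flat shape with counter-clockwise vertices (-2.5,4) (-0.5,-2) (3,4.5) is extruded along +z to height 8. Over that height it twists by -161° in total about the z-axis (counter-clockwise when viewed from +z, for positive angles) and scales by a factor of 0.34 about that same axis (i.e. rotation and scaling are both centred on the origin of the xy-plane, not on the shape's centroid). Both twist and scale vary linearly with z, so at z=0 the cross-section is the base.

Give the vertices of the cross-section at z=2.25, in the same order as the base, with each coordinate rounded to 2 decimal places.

Cross-section at z=2.25: (0.88,3.74) (-1.44,-0.86) (4.32,0.84)

t = z/height = 2.25/8 = 0.28125
s = 1 + (scale-1)·z/height = 1 + (0.34-1)·2.25/8 = 0.814375
θ = twist·z/height = -161°·2.25/8 = -45.2813° = -0.790307 rad
cos θ = 0.703627, sin θ = -0.710569 (intermediates below are computed at full precision and shown rounded to 5 d.p.)
v1: (-2.5,4) → rotate → (1.08321,4.59093) → ×s → (0.88214,3.73874) → (0.88,3.74)
v2: (-0.5,-2) → rotate → (-1.77295,-1.05197) → ×s → (-1.44385,-0.85670) → (-1.44,-0.86)
v3: (3,4.5) → rotate → (5.30844,1.03461) → ×s → (4.32306,0.84256) → (4.32,0.84)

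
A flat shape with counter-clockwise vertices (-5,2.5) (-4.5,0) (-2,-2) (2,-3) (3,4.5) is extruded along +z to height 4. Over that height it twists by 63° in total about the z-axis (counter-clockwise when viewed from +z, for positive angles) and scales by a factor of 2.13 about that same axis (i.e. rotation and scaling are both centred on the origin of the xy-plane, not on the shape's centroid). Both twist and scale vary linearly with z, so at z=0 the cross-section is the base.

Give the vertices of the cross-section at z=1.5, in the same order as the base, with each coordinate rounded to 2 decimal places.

t = z/height = 1.5/4 = 0.375
s = 1 + (scale-1)·z/height = 1 + (2.13-1)·1.5/4 = 1.423750
θ = twist·z/height = 63°·1.5/4 = 23.6250° = 0.412334 rad
cos θ = 0.916188, sin θ = 0.400749 (intermediates below are computed at full precision and shown rounded to 5 d.p.)
v1: (-5,2.5) → rotate → (-5.58281,0.28673) → ×s → (-7.94853,0.40823) → (-7.95,0.41)
v2: (-4.5,0) → rotate → (-4.12285,-1.80337) → ×s → (-5.86990,-2.56755) → (-5.87,-2.57)
v3: (-2,-2) → rotate → (-1.03088,-2.63387) → ×s → (-1.46771,-3.74998) → (-1.47,-3.75)
v4: (2,-3) → rotate → (3.03462,-1.94707) → ×s → (4.32054,-2.77214) → (4.32,-2.77)
v5: (3,4.5) → rotate → (0.94519,5.32509) → ×s → (1.34572,7.58160) → (1.35,7.58)

Cross-section at z=1.5: (-7.95,0.41) (-5.87,-2.57) (-1.47,-3.75) (4.32,-2.77) (1.35,7.58)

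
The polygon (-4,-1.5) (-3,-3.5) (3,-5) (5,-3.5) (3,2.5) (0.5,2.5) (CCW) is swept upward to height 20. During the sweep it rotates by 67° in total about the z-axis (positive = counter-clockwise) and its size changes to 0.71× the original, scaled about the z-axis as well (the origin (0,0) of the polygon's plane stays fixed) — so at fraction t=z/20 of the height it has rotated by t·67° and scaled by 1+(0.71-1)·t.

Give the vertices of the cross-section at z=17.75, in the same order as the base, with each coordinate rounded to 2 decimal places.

t = z/height = 17.75/20 = 0.8875
s = 1 + (scale-1)·z/height = 1 + (0.71-1)·17.75/20 = 0.742625
θ = twist·z/height = 67°·17.75/20 = 59.4625° = 1.037816 rad
cos θ = 0.508102, sin θ = 0.861297 (intermediates below are computed at full precision and shown rounded to 5 d.p.)
v1: (-4,-1.5) → rotate → (-0.74046,-4.20734) → ×s → (-0.54989,-3.12448) → (-0.55,-3.12)
v2: (-3,-3.5) → rotate → (1.49023,-4.36225) → ×s → (1.10668,-3.23951) → (1.11,-3.24)
v3: (3,-5) → rotate → (5.83079,0.04338) → ×s → (4.33009,0.03221) → (4.33,0.03)
v4: (5,-3.5) → rotate → (5.55505,2.52813) → ×s → (4.12532,1.87745) → (4.13,1.88)
v5: (3,2.5) → rotate → (-0.62894,3.85415) → ×s → (-0.46706,2.86219) → (-0.47,2.86)
v6: (0.5,2.5) → rotate → (-1.89919,1.70090) → ×s → (-1.41039,1.26313) → (-1.41,1.26)

Cross-section at z=17.75: (-0.55,-3.12) (1.11,-3.24) (4.33,0.03) (4.13,1.88) (-0.47,2.86) (-1.41,1.26)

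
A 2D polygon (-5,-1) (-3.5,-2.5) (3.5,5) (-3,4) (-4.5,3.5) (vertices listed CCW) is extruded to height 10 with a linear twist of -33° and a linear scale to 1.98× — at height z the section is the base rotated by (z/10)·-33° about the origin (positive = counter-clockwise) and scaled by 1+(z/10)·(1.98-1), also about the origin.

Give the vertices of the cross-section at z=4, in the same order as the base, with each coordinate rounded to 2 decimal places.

Cross-section at z=4: (-7.09,0.23) (-5.54,-2.28) (6.33,5.66) (-2.79,6.37) (-4.99,6.17)

t = z/height = 4/10 = 0.4
s = 1 + (scale-1)·z/height = 1 + (1.98-1)·4/10 = 1.392000
θ = twist·z/height = -33°·4/10 = -13.2000° = -0.230383 rad
cos θ = 0.973579, sin θ = -0.228351 (intermediates below are computed at full precision and shown rounded to 5 d.p.)
v1: (-5,-1) → rotate → (-5.09625,0.16818) → ×s → (-7.09397,0.23410) → (-7.09,0.23)
v2: (-3.5,-2.5) → rotate → (-3.97840,-1.63472) → ×s → (-5.53794,-2.27553) → (-5.54,-2.28)
v3: (3.5,5) → rotate → (4.54928,4.06867) → ×s → (6.33260,5.66358) → (6.33,5.66)
v4: (-3,4) → rotate → (-2.00733,4.57937) → ×s → (-2.79421,6.37448) → (-2.79,6.37)
v5: (-4.5,3.5) → rotate → (-3.58188,4.43511) → ×s → (-4.98597,6.17367) → (-4.99,6.17)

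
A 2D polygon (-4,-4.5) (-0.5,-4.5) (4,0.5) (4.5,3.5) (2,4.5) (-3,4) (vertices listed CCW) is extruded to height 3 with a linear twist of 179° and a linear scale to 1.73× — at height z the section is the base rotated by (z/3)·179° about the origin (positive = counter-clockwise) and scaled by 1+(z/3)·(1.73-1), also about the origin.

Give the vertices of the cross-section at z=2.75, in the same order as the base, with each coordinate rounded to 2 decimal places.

Cross-section at z=2.75: (8.48,5.39) (2.86,6.99) (-6.65,1.03) (-8.83,-3.56) (-5.27,-6.31) (2.98,-7.79)

t = z/height = 2.75/3 = 0.916667
s = 1 + (scale-1)·z/height = 1 + (1.73-1)·2.75/3 = 1.669167
θ = twist·z/height = 179°·2.75/3 = 164.0833° = 2.863794 rad
cos θ = -0.961662, sin θ = 0.274239 (intermediates below are computed at full precision and shown rounded to 5 d.p.)
v1: (-4,-4.5) → rotate → (5.08072,3.23052) → ×s → (8.48057,5.39228) → (8.48,5.39)
v2: (-0.5,-4.5) → rotate → (1.71491,4.19036) → ×s → (2.86246,6.99441) → (2.86,6.99)
v3: (4,0.5) → rotate → (-3.98377,0.61613) → ×s → (-6.64957,1.02842) → (-6.65,1.03)
v4: (4.5,3.5) → rotate → (-5.28731,-2.13174) → ×s → (-8.82541,-3.55823) → (-8.83,-3.56)
v5: (2,4.5) → rotate → (-3.15740,-3.77900) → ×s → (-5.27022,-6.30778) → (-5.27,-6.31)
v6: (-3,4) → rotate → (1.78803,-4.66936) → ×s → (2.98452,-7.79395) → (2.98,-7.79)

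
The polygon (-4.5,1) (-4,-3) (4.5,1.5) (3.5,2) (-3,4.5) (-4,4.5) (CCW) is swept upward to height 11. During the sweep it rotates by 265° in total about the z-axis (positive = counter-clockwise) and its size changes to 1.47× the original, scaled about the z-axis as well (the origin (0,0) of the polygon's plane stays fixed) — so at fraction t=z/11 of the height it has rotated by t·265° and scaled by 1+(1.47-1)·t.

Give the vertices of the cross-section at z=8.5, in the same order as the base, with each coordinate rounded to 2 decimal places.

Cross-section at z=8.5: (6.14,1.33) (3.24,6.00) (-4.71,-4.43) (-3.19,-4.47) (6.28,-3.86) (7.52,-3.29)

t = z/height = 8.5/11 = 0.772727
s = 1 + (scale-1)·z/height = 1 + (1.47-1)·8.5/11 = 1.363182
θ = twist·z/height = 265°·8.5/11 = 204.7727° = 3.573958 rad
cos θ = -0.907977, sin θ = -0.419020 (intermediates below are computed at full precision and shown rounded to 5 d.p.)
v1: (-4.5,1) → rotate → (4.50492,0.97761) → ×s → (6.14102,1.33266) → (6.14,1.33)
v2: (-4,-3) → rotate → (2.37485,4.40001) → ×s → (3.23735,5.99801) → (3.24,6.00)
v3: (4.5,1.5) → rotate → (-3.45737,-3.24756) → ×s → (-4.71302,-4.42701) → (-4.71,-4.43)
v4: (3.5,2) → rotate → (-2.33988,-3.28252) → ×s → (-3.18968,-4.47468) → (-3.19,-4.47)
v5: (-3,4.5) → rotate → (4.60952,-2.82884) → ×s → (6.28361,-3.85622) → (6.28,-3.86)
v6: (-4,4.5) → rotate → (5.51750,-2.40982) → ×s → (7.52135,-3.28502) → (7.52,-3.29)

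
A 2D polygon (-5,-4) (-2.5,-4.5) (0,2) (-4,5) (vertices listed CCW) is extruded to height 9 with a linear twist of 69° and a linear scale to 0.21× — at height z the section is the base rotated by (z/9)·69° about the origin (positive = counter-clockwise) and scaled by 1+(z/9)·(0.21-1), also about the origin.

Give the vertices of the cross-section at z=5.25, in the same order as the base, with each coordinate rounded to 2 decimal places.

Cross-section at z=5.25: (-0.66,-3.39) (0.54,-2.72) (-0.70,0.82) (-3.39,0.66)

t = z/height = 5.25/9 = 0.583333
s = 1 + (scale-1)·z/height = 1 + (0.21-1)·5.25/9 = 0.539167
θ = twist·z/height = 69°·5.25/9 = 40.2500° = 0.702495 rad
cos θ = 0.763232, sin θ = 0.646124 (intermediates below are computed at full precision and shown rounded to 5 d.p.)
v1: (-5,-4) → rotate → (-1.23167,-6.28355) → ×s → (-0.66407,-3.38788) → (-0.66,-3.39)
v2: (-2.5,-4.5) → rotate → (0.99948,-5.04986) → ×s → (0.53888,-2.72271) → (0.54,-2.72)
v3: (0,2) → rotate → (-1.29225,1.52646) → ×s → (-0.69674,0.82302) → (-0.70,0.82)
v4: (-4,5) → rotate → (-6.28355,1.23167) → ×s → (-3.38788,0.66407) → (-3.39,0.66)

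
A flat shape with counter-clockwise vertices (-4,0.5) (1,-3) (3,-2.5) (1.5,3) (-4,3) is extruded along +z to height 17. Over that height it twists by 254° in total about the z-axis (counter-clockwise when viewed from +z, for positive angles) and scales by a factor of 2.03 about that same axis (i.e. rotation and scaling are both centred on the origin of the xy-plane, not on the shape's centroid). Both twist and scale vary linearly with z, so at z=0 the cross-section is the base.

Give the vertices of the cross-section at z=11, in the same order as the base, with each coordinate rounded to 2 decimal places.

Cross-section at z=11: (6.19,-2.60) (-0.26,5.26) (-3.69,5.36) (-3.76,-4.14) (5.07,-6.61)

t = z/height = 11/17 = 0.647059
s = 1 + (scale-1)·z/height = 1 + (2.03-1)·11/17 = 1.666471
θ = twist·z/height = 254°·11/17 = 164.3529° = 2.868500 rad
cos θ = -0.962941, sin θ = 0.269711 (intermediates below are computed at full precision and shown rounded to 5 d.p.)
v1: (-4,0.5) → rotate → (3.71691,-1.56031) → ×s → (6.19412,-2.60022) → (6.19,-2.60)
v2: (1,-3) → rotate → (-0.15381,3.15853) → ×s → (-0.25632,5.26361) → (-0.26,5.26)
v3: (3,-2.5) → rotate → (-2.21455,3.21649) → ×s → (-3.69048,5.36018) → (-3.69,5.36)
v4: (1.5,3) → rotate → (-2.25354,-2.48426) → ×s → (-3.75547,-4.13994) → (-3.76,-4.14)
v5: (-4,3) → rotate → (3.04263,-3.96767) → ×s → (5.07046,-6.61200) → (5.07,-6.61)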